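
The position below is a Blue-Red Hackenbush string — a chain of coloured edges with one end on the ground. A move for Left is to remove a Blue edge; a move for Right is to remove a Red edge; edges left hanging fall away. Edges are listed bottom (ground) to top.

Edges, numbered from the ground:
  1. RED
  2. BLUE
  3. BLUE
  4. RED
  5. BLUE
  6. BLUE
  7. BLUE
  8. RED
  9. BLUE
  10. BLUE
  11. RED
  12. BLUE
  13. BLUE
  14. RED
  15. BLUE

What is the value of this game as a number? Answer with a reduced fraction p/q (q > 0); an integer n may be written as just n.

step 1: add RED to get R; options L={ · } R={ 0 } so -1
step 2: add BLUE to get RB; options L={ -1 } R={ 0 } so -1/2
step 3: add BLUE to get RBB; options L={ -1 -1/2 } R={ 0 } so -1/4
step 4: add RED to get RBBR; options L={ -1 -1/2 } R={ -1/4 0 } so -3/8
step 5: add BLUE to get RBBRB; options L={ -1 -1/2 -3/8 } R={ -1/4 0 } so -5/16
step 6: add BLUE to get RBBRBB; options L={ -1 -1/2 -3/8 -5/16 } R={ -1/4 0 } so -9/32
step 7: add BLUE to get RBBRBBB; options L={ -1 -1/2 -3/8 -5/16 -9/32 } R={ -1/4 0 } so -17/64
step 8: add RED to get RBBRBBBR; options L={ -1 -1/2 -3/8 -5/16 -9/32 } R={ -17/64 -1/4 0 } so -35/128
step 9: add BLUE to get RBBRBBBRB; options L={ -1 -1/2 -3/8 -5/16 -9/32 -35/128 } R={ -17/64 -1/4 0 } so -69/256
step 10: add BLUE to get RBBRBBBRBB; options L={ -1 -1/2 -3/8 -5/16 -9/32 -35/128 -69/256 } R={ -17/64 -1/4 0 } so -137/512
step 11: add RED to get RBBRBBBRBBR; options L={ -1 -1/2 -3/8 -5/16 -9/32 -35/128 -69/256 } R={ -137/512 -17/64 -1/4 0 } so -275/1024
step 12: add BLUE to get RBBRBBBRBBRB; options L={ -1 -1/2 -3/8 -5/16 -9/32 -35/128 -69/256 -275/1024 } R={ -137/512 -17/64 -1/4 0 } so -549/2048
step 13: add BLUE to get RBBRBBBRBBRBB; options L={ -1 -1/2 -3/8 -5/16 -9/32 -35/128 -69/256 -275/1024 -549/2048 } R={ -137/512 -17/64 -1/4 0 } so -1097/4096
step 14: add RED to get RBBRBBBRBBRBBR; options L={ -1 -1/2 -3/8 -5/16 -9/32 -35/128 -69/256 -275/1024 -549/2048 } R={ -1097/4096 -137/512 -17/64 -1/4 0 } so -2195/8192
step 15: add BLUE to get RBBRBBBRBBRBBRB; options L={ -1 -1/2 -3/8 -5/16 -9/32 -35/128 -69/256 -275/1024 -549/2048 -2195/8192 } R={ -1097/4096 -137/512 -17/64 -1/4 0 } so -4389/16384

-4389/16384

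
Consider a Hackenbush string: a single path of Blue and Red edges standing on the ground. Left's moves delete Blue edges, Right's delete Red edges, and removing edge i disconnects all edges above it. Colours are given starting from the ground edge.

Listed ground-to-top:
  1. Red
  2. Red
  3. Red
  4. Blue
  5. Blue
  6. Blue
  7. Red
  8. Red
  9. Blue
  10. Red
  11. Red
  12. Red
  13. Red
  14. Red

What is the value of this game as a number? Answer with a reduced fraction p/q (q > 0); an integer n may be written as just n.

-4543/2048

Prefix values for Red Red Red Blue Blue Blue Red Red Blue Red Red Red Red Red via {L|R} + simplicity:
R: Left { none }, Right { 0 } -> simplest -1
RR: Left { none }, Right { -1,0 } -> simplest -2
RRR: Left { none }, Right { -2,-1,0 } -> simplest -3
RRRB: Left { -3 }, Right { -2,-1,0 } -> simplest -5/2
RRRBB: Left { -3,-5/2 }, Right { -2,-1,0 } -> simplest -9/4
RRRBBB: Left { -3,-5/2,-9/4 }, Right { -2,-1,0 } -> simplest -17/8
RRRBBBR: Left { -3,-5/2,-9/4 }, Right { -17/8,-2,-1,0 } -> simplest -35/16
RRRBBBRR: Left { -3,-5/2,-9/4 }, Right { -35/16,-17/8,-2,-1,0 } -> simplest -71/32
RRRBBBRRB: Left { -3,-5/2,-9/4,-71/32 }, Right { -35/16,-17/8,-2,-1,0 } -> simplest -141/64
RRRBBBRRBR: Left { -3,-5/2,-9/4,-71/32 }, Right { -141/64,-35/16,-17/8,-2,-1,0 } -> simplest -283/128
RRRBBBRRBRR: Left { -3,-5/2,-9/4,-71/32 }, Right { -283/128,-141/64,-35/16,-17/8,-2,-1,0 } -> simplest -567/256
RRRBBBRRBRRR: Left { -3,-5/2,-9/4,-71/32 }, Right { -567/256,-283/128,-141/64,-35/16,-17/8,-2,-1,0 } -> simplest -1135/512
RRRBBBRRBRRRR: Left { -3,-5/2,-9/4,-71/32 }, Right { -1135/512,-567/256,-283/128,-141/64,-35/16,-17/8,-2,-1,0 } -> simplest -2271/1024
RRRBBBRRBRRRRR: Left { -3,-5/2,-9/4,-71/32 }, Right { -2271/1024,-1135/512,-567/256,-283/128,-141/64,-35/16,-17/8,-2,-1,0 } -> simplest -4543/2048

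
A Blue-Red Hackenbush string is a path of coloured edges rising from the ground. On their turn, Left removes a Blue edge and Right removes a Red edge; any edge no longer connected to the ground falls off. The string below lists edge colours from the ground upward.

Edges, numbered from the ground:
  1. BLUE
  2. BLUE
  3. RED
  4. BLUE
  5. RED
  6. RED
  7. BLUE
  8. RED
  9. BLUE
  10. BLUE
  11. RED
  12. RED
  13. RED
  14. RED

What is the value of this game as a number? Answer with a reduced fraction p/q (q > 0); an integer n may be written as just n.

6497/4096

Recurse on prefixes of the 14-edge string BLUE BLUE RED BLUE RED RED BLUE RED BLUE BLUE RED RED RED RED:
B: Left { 0 }, Right { · } so simplest 1
BB: Left { 0,1 }, Right { · } so simplest 2
BBR: Left { 0,1 }, Right { 2 } so simplest 3/2
BBRB: Left { 0,1,3/2 }, Right { 2 } so simplest 7/4
BBRBR: Left { 0,1,3/2 }, Right { 7/4,2 } so simplest 13/8
BBRBRR: Left { 0,1,3/2 }, Right { 13/8,7/4,2 } so simplest 25/16
BBRBRRB: Left { 0,1,3/2,25/16 }, Right { 13/8,7/4,2 } so simplest 51/32
BBRBRRBR: Left { 0,1,3/2,25/16 }, Right { 51/32,13/8,7/4,2 } so simplest 101/64
BBRBRRBRB: Left { 0,1,3/2,25/16,101/64 }, Right { 51/32,13/8,7/4,2 } so simplest 203/128
BBRBRRBRBB: Left { 0,1,3/2,25/16,101/64,203/128 }, Right { 51/32,13/8,7/4,2 } so simplest 407/256
BBRBRRBRBBR: Left { 0,1,3/2,25/16,101/64,203/128 }, Right { 407/256,51/32,13/8,7/4,2 } so simplest 813/512
BBRBRRBRBBRR: Left { 0,1,3/2,25/16,101/64,203/128 }, Right { 813/512,407/256,51/32,13/8,7/4,2 } so simplest 1625/1024
BBRBRRBRBBRRR: Left { 0,1,3/2,25/16,101/64,203/128 }, Right { 1625/1024,813/512,407/256,51/32,13/8,7/4,2 } so simplest 3249/2048
BBRBRRBRBBRRRR: Left { 0,1,3/2,25/16,101/64,203/128 }, Right { 3249/2048,1625/1024,813/512,407/256,51/32,13/8,7/4,2 } so simplest 6497/4096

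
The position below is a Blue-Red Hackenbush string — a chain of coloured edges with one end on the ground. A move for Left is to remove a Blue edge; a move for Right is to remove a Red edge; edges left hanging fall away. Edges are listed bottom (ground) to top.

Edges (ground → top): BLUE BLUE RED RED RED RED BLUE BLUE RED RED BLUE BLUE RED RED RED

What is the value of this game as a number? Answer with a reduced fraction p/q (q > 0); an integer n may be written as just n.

9009/8192

Prefix values for BLUE BLUE RED RED RED RED BLUE BLUE RED RED BLUE BLUE RED RED RED via {L|R} + simplicity:
value_1 [B]  L=[0]  R=[·]  so 1
value_2 [BB]  L=[0,1]  R=[·]  so 2
value_3 [BBR]  L=[0,1]  R=[2]  so 3/2
value_4 [BBRR]  L=[0,1]  R=[3/2,2]  so 5/4
value_5 [BBRRR]  L=[0,1]  R=[5/4,3/2,2]  so 9/8
value_6 [BBRRRR]  L=[0,1]  R=[9/8,5/4,3/2,2]  so 17/16
value_7 [BBRRRRB]  L=[0,1,17/16]  R=[9/8,5/4,3/2,2]  so 35/32
value_8 [BBRRRRBB]  L=[0,1,17/16,35/32]  R=[9/8,5/4,3/2,2]  so 71/64
value_9 [BBRRRRBBR]  L=[0,1,17/16,35/32]  R=[71/64,9/8,5/4,3/2,2]  so 141/128
value_10 [BBRRRRBBRR]  L=[0,1,17/16,35/32]  R=[141/128,71/64,9/8,5/4,3/2,2]  so 281/256
value_11 [BBRRRRBBRRB]  L=[0,1,17/16,35/32,281/256]  R=[141/128,71/64,9/8,5/4,3/2,2]  so 563/512
value_12 [BBRRRRBBRRBB]  L=[0,1,17/16,35/32,281/256,563/512]  R=[141/128,71/64,9/8,5/4,3/2,2]  so 1127/1024
value_13 [BBRRRRBBRRBBR]  L=[0,1,17/16,35/32,281/256,563/512]  R=[1127/1024,141/128,71/64,9/8,5/4,3/2,2]  so 2253/2048
value_14 [BBRRRRBBRRBBRR]  L=[0,1,17/16,35/32,281/256,563/512]  R=[2253/2048,1127/1024,141/128,71/64,9/8,5/4,3/2,2]  so 4505/4096
value_15 [BBRRRRBBRRBBRRR]  L=[0,1,17/16,35/32,281/256,563/512]  R=[4505/4096,2253/2048,1127/1024,141/128,71/64,9/8,5/4,3/2,2]  so 9009/8192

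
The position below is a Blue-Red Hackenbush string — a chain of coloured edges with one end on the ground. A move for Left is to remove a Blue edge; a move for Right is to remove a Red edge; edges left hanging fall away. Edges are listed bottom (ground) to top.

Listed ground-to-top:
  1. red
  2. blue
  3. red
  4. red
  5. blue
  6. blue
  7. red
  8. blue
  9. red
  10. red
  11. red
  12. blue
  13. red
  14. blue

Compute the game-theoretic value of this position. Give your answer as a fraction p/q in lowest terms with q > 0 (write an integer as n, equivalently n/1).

r: Left { — }, Right { 0 } = simplest -1
rb: Left { -1 }, Right { 0 } = simplest -1/2
rbr: Left { -1 }, Right { -1/2 0 } = simplest -3/4
rbrr: Left { -1 }, Right { -3/4 -1/2 0 } = simplest -7/8
rbrrb: Left { -1 -7/8 }, Right { -3/4 -1/2 0 } = simplest -13/16
rbrrbb: Left { -1 -7/8 -13/16 }, Right { -3/4 -1/2 0 } = simplest -25/32
rbrrbbr: Left { -1 -7/8 -13/16 }, Right { -25/32 -3/4 -1/2 0 } = simplest -51/64
rbrrbbrb: Left { -1 -7/8 -13/16 -51/64 }, Right { -25/32 -3/4 -1/2 0 } = simplest -101/128
rbrrbbrbr: Left { -1 -7/8 -13/16 -51/64 }, Right { -101/128 -25/32 -3/4 -1/2 0 } = simplest -203/256
rbrrbbrbrr: Left { -1 -7/8 -13/16 -51/64 }, Right { -203/256 -101/128 -25/32 -3/4 -1/2 0 } = simplest -407/512
rbrrbbrbrrr: Left { -1 -7/8 -13/16 -51/64 }, Right { -407/512 -203/256 -101/128 -25/32 -3/4 -1/2 0 } = simplest -815/1024
rbrrbbrbrrrb: Left { -1 -7/8 -13/16 -51/64 -815/1024 }, Right { -407/512 -203/256 -101/128 -25/32 -3/4 -1/2 0 } = simplest -1629/2048
rbrrbbrbrrrbr: Left { -1 -7/8 -13/16 -51/64 -815/1024 }, Right { -1629/2048 -407/512 -203/256 -101/128 -25/32 -3/4 -1/2 0 } = simplest -3259/4096
rbrrbbrbrrrbrb: Left { -1 -7/8 -13/16 -51/64 -815/1024 -3259/4096 }, Right { -1629/2048 -407/512 -203/256 -101/128 -25/32 -3/4 -1/2 0 } = simplest -6517/8192

-6517/8192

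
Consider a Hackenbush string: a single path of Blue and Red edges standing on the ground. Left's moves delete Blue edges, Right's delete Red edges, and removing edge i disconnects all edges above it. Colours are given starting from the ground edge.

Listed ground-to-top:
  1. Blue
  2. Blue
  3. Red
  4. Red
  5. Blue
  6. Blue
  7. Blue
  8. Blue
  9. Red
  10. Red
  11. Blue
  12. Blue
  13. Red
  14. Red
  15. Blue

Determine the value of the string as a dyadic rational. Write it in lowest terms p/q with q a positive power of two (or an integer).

12083/8192

Recurse on prefixes of the 15-edge string Blue Blue Red Red Blue Blue Blue Blue Red Red Blue Blue Red Red Blue:
g(B) = { 0 | — } = 1
g(BB) = { 0, 1 | — } = 2
g(BBR) = { 0, 1 | 2 } = 3/2
g(BBRR) = { 0, 1 | 3/2, 2 } = 5/4
g(BBRRB) = { 0, 1, 5/4 | 3/2, 2 } = 11/8
g(BBRRBB) = { 0, 1, 5/4, 11/8 | 3/2, 2 } = 23/16
g(BBRRBBB) = { 0, 1, 5/4, 11/8, 23/16 | 3/2, 2 } = 47/32
g(BBRRBBBB) = { 0, 1, 5/4, 11/8, 23/16, 47/32 | 3/2, 2 } = 95/64
g(BBRRBBBBR) = { 0, 1, 5/4, 11/8, 23/16, 47/32 | 95/64, 3/2, 2 } = 189/128
g(BBRRBBBBRR) = { 0, 1, 5/4, 11/8, 23/16, 47/32 | 189/128, 95/64, 3/2, 2 } = 377/256
g(BBRRBBBBRRB) = { 0, 1, 5/4, 11/8, 23/16, 47/32, 377/256 | 189/128, 95/64, 3/2, 2 } = 755/512
g(BBRRBBBBRRBB) = { 0, 1, 5/4, 11/8, 23/16, 47/32, 377/256, 755/512 | 189/128, 95/64, 3/2, 2 } = 1511/1024
g(BBRRBBBBRRBBR) = { 0, 1, 5/4, 11/8, 23/16, 47/32, 377/256, 755/512 | 1511/1024, 189/128, 95/64, 3/2, 2 } = 3021/2048
g(BBRRBBBBRRBBRR) = { 0, 1, 5/4, 11/8, 23/16, 47/32, 377/256, 755/512 | 3021/2048, 1511/1024, 189/128, 95/64, 3/2, 2 } = 6041/4096
g(BBRRBBBBRRBBRRB) = { 0, 1, 5/4, 11/8, 23/16, 47/32, 377/256, 755/512, 6041/4096 | 3021/2048, 1511/1024, 189/128, 95/64, 3/2, 2 } = 12083/8192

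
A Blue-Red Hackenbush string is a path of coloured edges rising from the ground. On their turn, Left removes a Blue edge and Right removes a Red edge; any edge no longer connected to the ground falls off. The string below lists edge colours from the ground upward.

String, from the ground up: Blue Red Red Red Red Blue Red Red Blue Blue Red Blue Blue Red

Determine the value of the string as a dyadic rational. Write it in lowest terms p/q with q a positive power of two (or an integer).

621/8192

g(B) = { 0 | ∅ } -> 1
g(BR) = { 0 | 1 } -> 1/2
g(BRR) = { 0 | 1/2,1 } -> 1/4
g(BRRR) = { 0 | 1/4,1/2,1 } -> 1/8
g(BRRRR) = { 0 | 1/8,1/4,1/2,1 } -> 1/16
g(BRRRRB) = { 0,1/16 | 1/8,1/4,1/2,1 } -> 3/32
g(BRRRRBR) = { 0,1/16 | 3/32,1/8,1/4,1/2,1 } -> 5/64
g(BRRRRBRR) = { 0,1/16 | 5/64,3/32,1/8,1/4,1/2,1 } -> 9/128
g(BRRRRBRRB) = { 0,1/16,9/128 | 5/64,3/32,1/8,1/4,1/2,1 } -> 19/256
g(BRRRRBRRBB) = { 0,1/16,9/128,19/256 | 5/64,3/32,1/8,1/4,1/2,1 } -> 39/512
g(BRRRRBRRBBR) = { 0,1/16,9/128,19/256 | 39/512,5/64,3/32,1/8,1/4,1/2,1 } -> 77/1024
g(BRRRRBRRBBRB) = { 0,1/16,9/128,19/256,77/1024 | 39/512,5/64,3/32,1/8,1/4,1/2,1 } -> 155/2048
g(BRRRRBRRBBRBB) = { 0,1/16,9/128,19/256,77/1024,155/2048 | 39/512,5/64,3/32,1/8,1/4,1/2,1 } -> 311/4096
g(BRRRRBRRBBRBBR) = { 0,1/16,9/128,19/256,77/1024,155/2048 | 311/4096,39/512,5/64,3/32,1/8,1/4,1/2,1 } -> 621/8192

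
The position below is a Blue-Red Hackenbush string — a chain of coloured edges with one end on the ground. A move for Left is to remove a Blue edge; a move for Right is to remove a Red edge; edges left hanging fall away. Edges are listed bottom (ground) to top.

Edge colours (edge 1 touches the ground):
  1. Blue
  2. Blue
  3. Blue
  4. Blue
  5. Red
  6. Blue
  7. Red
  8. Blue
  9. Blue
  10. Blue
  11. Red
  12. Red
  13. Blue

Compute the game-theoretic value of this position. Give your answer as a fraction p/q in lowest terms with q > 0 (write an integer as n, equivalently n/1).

Prefix values for Blue Blue Blue Blue Red Blue Red Blue Blue Blue Red Red Blue via {L|R} + simplicity:
g_1 [B]  L=[0]  R=[—]  gives 1
g_2 [BB]  L=[0,1]  R=[—]  gives 2
g_3 [BBB]  L=[0,1,2]  R=[—]  gives 3
g_4 [BBBB]  L=[0,1,2,3]  R=[—]  gives 4
g_5 [BBBBR]  L=[0,1,2,3]  R=[4]  gives 7/2
g_6 [BBBBRB]  L=[0,1,2,3,7/2]  R=[4]  gives 15/4
g_7 [BBBBRBR]  L=[0,1,2,3,7/2]  R=[15/4,4]  gives 29/8
g_8 [BBBBRBRB]  L=[0,1,2,3,7/2,29/8]  R=[15/4,4]  gives 59/16
g_9 [BBBBRBRBB]  L=[0,1,2,3,7/2,29/8,59/16]  R=[15/4,4]  gives 119/32
g_10 [BBBBRBRBBB]  L=[0,1,2,3,7/2,29/8,59/16,119/32]  R=[15/4,4]  gives 239/64
g_11 [BBBBRBRBBBR]  L=[0,1,2,3,7/2,29/8,59/16,119/32]  R=[239/64,15/4,4]  gives 477/128
g_12 [BBBBRBRBBBRR]  L=[0,1,2,3,7/2,29/8,59/16,119/32]  R=[477/128,239/64,15/4,4]  gives 953/256
g_13 [BBBBRBRBBBRRB]  L=[0,1,2,3,7/2,29/8,59/16,119/32,953/256]  R=[477/128,239/64,15/4,4]  gives 1907/512

1907/512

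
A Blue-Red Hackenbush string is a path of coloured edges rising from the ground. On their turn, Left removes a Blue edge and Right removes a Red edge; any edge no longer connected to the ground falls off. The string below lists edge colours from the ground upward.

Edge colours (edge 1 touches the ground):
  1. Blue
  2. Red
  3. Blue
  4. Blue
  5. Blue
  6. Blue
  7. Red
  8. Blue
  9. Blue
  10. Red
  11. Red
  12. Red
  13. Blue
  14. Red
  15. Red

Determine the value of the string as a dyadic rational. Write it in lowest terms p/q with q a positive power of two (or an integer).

15753/16384

g(B) = { 0 | none } gives 1
g(BR) = { 0 | 1 } gives 1/2
g(BRB) = { 0 1/2 | 1 } gives 3/4
g(BRBB) = { 0 1/2 3/4 | 1 } gives 7/8
g(BRBBB) = { 0 1/2 3/4 7/8 | 1 } gives 15/16
g(BRBBBB) = { 0 1/2 3/4 7/8 15/16 | 1 } gives 31/32
g(BRBBBBR) = { 0 1/2 3/4 7/8 15/16 | 31/32 1 } gives 61/64
g(BRBBBBRB) = { 0 1/2 3/4 7/8 15/16 61/64 | 31/32 1 } gives 123/128
g(BRBBBBRBB) = { 0 1/2 3/4 7/8 15/16 61/64 123/128 | 31/32 1 } gives 247/256
g(BRBBBBRBBR) = { 0 1/2 3/4 7/8 15/16 61/64 123/128 | 247/256 31/32 1 } gives 493/512
g(BRBBBBRBBRR) = { 0 1/2 3/4 7/8 15/16 61/64 123/128 | 493/512 247/256 31/32 1 } gives 985/1024
g(BRBBBBRBBRRR) = { 0 1/2 3/4 7/8 15/16 61/64 123/128 | 985/1024 493/512 247/256 31/32 1 } gives 1969/2048
g(BRBBBBRBBRRRB) = { 0 1/2 3/4 7/8 15/16 61/64 123/128 1969/2048 | 985/1024 493/512 247/256 31/32 1 } gives 3939/4096
g(BRBBBBRBBRRRBR) = { 0 1/2 3/4 7/8 15/16 61/64 123/128 1969/2048 | 3939/4096 985/1024 493/512 247/256 31/32 1 } gives 7877/8192
g(BRBBBBRBBRRRBRR) = { 0 1/2 3/4 7/8 15/16 61/64 123/128 1969/2048 | 7877/8192 3939/4096 985/1024 493/512 247/256 31/32 1 } gives 15753/16384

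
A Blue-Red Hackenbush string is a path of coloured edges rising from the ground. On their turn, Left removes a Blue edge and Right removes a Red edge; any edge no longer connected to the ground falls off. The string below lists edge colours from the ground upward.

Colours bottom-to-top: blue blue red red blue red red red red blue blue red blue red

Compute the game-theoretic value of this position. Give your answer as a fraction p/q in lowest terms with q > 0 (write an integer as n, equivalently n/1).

Prefix values for blue blue red red blue red red red red blue blue red blue red via {L|R} + simplicity:
1 of 14 · b · max L 0 · min R +∞ gives 1
2 of 14 · bb · max L 1 · min R +∞ gives 2
3 of 14 · bbr · max L 1 · min R 2 gives 3/2
4 of 14 · bbrr · max L 1 · min R 3/2 gives 5/4
5 of 14 · bbrrb · max L 5/4 · min R 3/2 gives 11/8
6 of 14 · bbrrbr · max L 5/4 · min R 11/8 gives 21/16
7 of 14 · bbrrbrr · max L 5/4 · min R 21/16 gives 41/32
8 of 14 · bbrrbrrr · max L 5/4 · min R 41/32 gives 81/64
9 of 14 · bbrrbrrrr · max L 5/4 · min R 81/64 gives 161/128
10 of 14 · bbrrbrrrrb · max L 161/128 · min R 81/64 gives 323/256
11 of 14 · bbrrbrrrrbb · max L 323/256 · min R 81/64 gives 647/512
12 of 14 · bbrrbrrrrbbr · max L 323/256 · min R 647/512 gives 1293/1024
13 of 14 · bbrrbrrrrbbrb · max L 1293/1024 · min R 647/512 gives 2587/2048
14 of 14 · bbrrbrrrrbbrbr · max L 1293/1024 · min R 2587/2048 gives 5173/4096

5173/4096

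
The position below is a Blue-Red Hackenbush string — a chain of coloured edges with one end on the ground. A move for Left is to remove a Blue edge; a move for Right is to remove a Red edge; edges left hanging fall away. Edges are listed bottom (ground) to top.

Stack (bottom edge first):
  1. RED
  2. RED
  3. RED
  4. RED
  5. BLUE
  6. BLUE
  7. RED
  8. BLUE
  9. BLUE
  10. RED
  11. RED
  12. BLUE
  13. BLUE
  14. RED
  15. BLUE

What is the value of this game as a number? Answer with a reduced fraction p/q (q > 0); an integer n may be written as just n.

-6757/2048

R: Left { · }, Right { 0 } => simplest -1
RR: Left { · }, Right { -1,0 } => simplest -2
RRR: Left { · }, Right { -2,-1,0 } => simplest -3
RRRR: Left { · }, Right { -3,-2,-1,0 } => simplest -4
RRRRB: Left { -4 }, Right { -3,-2,-1,0 } => simplest -7/2
RRRRBB: Left { -4,-7/2 }, Right { -3,-2,-1,0 } => simplest -13/4
RRRRBBR: Left { -4,-7/2 }, Right { -13/4,-3,-2,-1,0 } => simplest -27/8
RRRRBBRB: Left { -4,-7/2,-27/8 }, Right { -13/4,-3,-2,-1,0 } => simplest -53/16
RRRRBBRBB: Left { -4,-7/2,-27/8,-53/16 }, Right { -13/4,-3,-2,-1,0 } => simplest -105/32
RRRRBBRBBR: Left { -4,-7/2,-27/8,-53/16 }, Right { -105/32,-13/4,-3,-2,-1,0 } => simplest -211/64
RRRRBBRBBRR: Left { -4,-7/2,-27/8,-53/16 }, Right { -211/64,-105/32,-13/4,-3,-2,-1,0 } => simplest -423/128
RRRRBBRBBRRB: Left { -4,-7/2,-27/8,-53/16,-423/128 }, Right { -211/64,-105/32,-13/4,-3,-2,-1,0 } => simplest -845/256
RRRRBBRBBRRBB: Left { -4,-7/2,-27/8,-53/16,-423/128,-845/256 }, Right { -211/64,-105/32,-13/4,-3,-2,-1,0 } => simplest -1689/512
RRRRBBRBBRRBBR: Left { -4,-7/2,-27/8,-53/16,-423/128,-845/256 }, Right { -1689/512,-211/64,-105/32,-13/4,-3,-2,-1,0 } => simplest -3379/1024
RRRRBBRBBRRBBRB: Left { -4,-7/2,-27/8,-53/16,-423/128,-845/256,-3379/1024 }, Right { -1689/512,-211/64,-105/32,-13/4,-3,-2,-1,0 } => simplest -6757/2048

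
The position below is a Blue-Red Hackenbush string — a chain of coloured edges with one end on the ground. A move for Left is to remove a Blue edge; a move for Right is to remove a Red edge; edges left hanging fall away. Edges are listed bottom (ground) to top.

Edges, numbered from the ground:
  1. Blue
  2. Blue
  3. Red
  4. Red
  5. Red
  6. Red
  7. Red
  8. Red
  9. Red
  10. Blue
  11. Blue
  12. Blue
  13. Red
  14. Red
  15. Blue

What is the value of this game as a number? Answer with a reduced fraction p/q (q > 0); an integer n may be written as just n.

Recurse on prefixes of the 15-edge string Blue Blue Red Red Red Red Red Red Red Blue Blue Blue Red Red Blue:
B: Left { 0 }, Right { (no moves) } => simplest 1
BB: Left { 0 1 }, Right { (no moves) } => simplest 2
BBR: Left { 0 1 }, Right { 2 } => simplest 3/2
BBRR: Left { 0 1 }, Right { 3/2 2 } => simplest 5/4
BBRRR: Left { 0 1 }, Right { 5/4 3/2 2 } => simplest 9/8
BBRRRR: Left { 0 1 }, Right { 9/8 5/4 3/2 2 } => simplest 17/16
BBRRRRR: Left { 0 1 }, Right { 17/16 9/8 5/4 3/2 2 } => simplest 33/32
BBRRRRRR: Left { 0 1 }, Right { 33/32 17/16 9/8 5/4 3/2 2 } => simplest 65/64
BBRRRRRRR: Left { 0 1 }, Right { 65/64 33/32 17/16 9/8 5/4 3/2 2 } => simplest 129/128
BBRRRRRRRB: Left { 0 1 129/128 }, Right { 65/64 33/32 17/16 9/8 5/4 3/2 2 } => simplest 259/256
BBRRRRRRRBB: Left { 0 1 129/128 259/256 }, Right { 65/64 33/32 17/16 9/8 5/4 3/2 2 } => simplest 519/512
BBRRRRRRRBBB: Left { 0 1 129/128 259/256 519/512 }, Right { 65/64 33/32 17/16 9/8 5/4 3/2 2 } => simplest 1039/1024
BBRRRRRRRBBBR: Left { 0 1 129/128 259/256 519/512 }, Right { 1039/1024 65/64 33/32 17/16 9/8 5/4 3/2 2 } => simplest 2077/2048
BBRRRRRRRBBBRR: Left { 0 1 129/128 259/256 519/512 }, Right { 2077/2048 1039/1024 65/64 33/32 17/16 9/8 5/4 3/2 2 } => simplest 4153/4096
BBRRRRRRRBBBRRB: Left { 0 1 129/128 259/256 519/512 4153/4096 }, Right { 2077/2048 1039/1024 65/64 33/32 17/16 9/8 5/4 3/2 2 } => simplest 8307/8192

8307/8192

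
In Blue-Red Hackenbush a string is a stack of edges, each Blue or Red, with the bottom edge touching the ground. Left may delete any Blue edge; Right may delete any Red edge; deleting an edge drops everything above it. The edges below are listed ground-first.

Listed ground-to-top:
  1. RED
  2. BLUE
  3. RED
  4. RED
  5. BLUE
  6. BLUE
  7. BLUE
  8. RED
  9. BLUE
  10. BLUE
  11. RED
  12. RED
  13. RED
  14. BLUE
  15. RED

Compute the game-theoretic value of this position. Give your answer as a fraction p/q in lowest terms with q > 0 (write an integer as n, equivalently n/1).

Recurse on prefixes of the 15-edge string RED BLUE RED RED BLUE BLUE BLUE RED BLUE BLUE RED RED RED BLUE RED:
value_1 [R]  L=[none]  R=[0]  = -1
value_2 [RB]  L=[-1]  R=[0]  = -1/2
value_3 [RBR]  L=[-1]  R=[-1/2; 0]  = -3/4
value_4 [RBRR]  L=[-1]  R=[-3/4; -1/2; 0]  = -7/8
value_5 [RBRRB]  L=[-1; -7/8]  R=[-3/4; -1/2; 0]  = -13/16
value_6 [RBRRBB]  L=[-1; -7/8; -13/16]  R=[-3/4; -1/2; 0]  = -25/32
value_7 [RBRRBBB]  L=[-1; -7/8; -13/16; -25/32]  R=[-3/4; -1/2; 0]  = -49/64
value_8 [RBRRBBBR]  L=[-1; -7/8; -13/16; -25/32]  R=[-49/64; -3/4; -1/2; 0]  = -99/128
value_9 [RBRRBBBRB]  L=[-1; -7/8; -13/16; -25/32; -99/128]  R=[-49/64; -3/4; -1/2; 0]  = -197/256
value_10 [RBRRBBBRBB]  L=[-1; -7/8; -13/16; -25/32; -99/128; -197/256]  R=[-49/64; -3/4; -1/2; 0]  = -393/512
value_11 [RBRRBBBRBBR]  L=[-1; -7/8; -13/16; -25/32; -99/128; -197/256]  R=[-393/512; -49/64; -3/4; -1/2; 0]  = -787/1024
value_12 [RBRRBBBRBBRR]  L=[-1; -7/8; -13/16; -25/32; -99/128; -197/256]  R=[-787/1024; -393/512; -49/64; -3/4; -1/2; 0]  = -1575/2048
value_13 [RBRRBBBRBBRRR]  L=[-1; -7/8; -13/16; -25/32; -99/128; -197/256]  R=[-1575/2048; -787/1024; -393/512; -49/64; -3/4; -1/2; 0]  = -3151/4096
value_14 [RBRRBBBRBBRRRB]  L=[-1; -7/8; -13/16; -25/32; -99/128; -197/256; -3151/4096]  R=[-1575/2048; -787/1024; -393/512; -49/64; -3/4; -1/2; 0]  = -6301/8192
value_15 [RBRRBBBRBBRRRBR]  L=[-1; -7/8; -13/16; -25/32; -99/128; -197/256; -3151/4096]  R=[-6301/8192; -1575/2048; -787/1024; -393/512; -49/64; -3/4; -1/2; 0]  = -12603/16384

-12603/16384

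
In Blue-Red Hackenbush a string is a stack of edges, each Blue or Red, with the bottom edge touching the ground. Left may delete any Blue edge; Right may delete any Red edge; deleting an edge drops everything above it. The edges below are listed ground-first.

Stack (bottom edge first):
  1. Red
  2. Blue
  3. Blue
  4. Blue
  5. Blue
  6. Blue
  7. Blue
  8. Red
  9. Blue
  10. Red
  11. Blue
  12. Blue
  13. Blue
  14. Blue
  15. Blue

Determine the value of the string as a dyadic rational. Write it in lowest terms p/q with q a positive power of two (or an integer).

R: Left { (no moves) }, Right { 0 } so simplest -1
RB: Left { -1 }, Right { 0 } so simplest -1/2
RBB: Left { -1, -1/2 }, Right { 0 } so simplest -1/4
RBBB: Left { -1, -1/2, -1/4 }, Right { 0 } so simplest -1/8
RBBBB: Left { -1, -1/2, -1/4, -1/8 }, Right { 0 } so simplest -1/16
RBBBBB: Left { -1, -1/2, -1/4, -1/8, -1/16 }, Right { 0 } so simplest -1/32
RBBBBBB: Left { -1, -1/2, -1/4, -1/8, -1/16, -1/32 }, Right { 0 } so simplest -1/64
RBBBBBBR: Left { -1, -1/2, -1/4, -1/8, -1/16, -1/32 }, Right { -1/64, 0 } so simplest -3/128
RBBBBBBRB: Left { -1, -1/2, -1/4, -1/8, -1/16, -1/32, -3/128 }, Right { -1/64, 0 } so simplest -5/256
RBBBBBBRBR: Left { -1, -1/2, -1/4, -1/8, -1/16, -1/32, -3/128 }, Right { -5/256, -1/64, 0 } so simplest -11/512
RBBBBBBRBRB: Left { -1, -1/2, -1/4, -1/8, -1/16, -1/32, -3/128, -11/512 }, Right { -5/256, -1/64, 0 } so simplest -21/1024
RBBBBBBRBRBB: Left { -1, -1/2, -1/4, -1/8, -1/16, -1/32, -3/128, -11/512, -21/1024 }, Right { -5/256, -1/64, 0 } so simplest -41/2048
RBBBBBBRBRBBB: Left { -1, -1/2, -1/4, -1/8, -1/16, -1/32, -3/128, -11/512, -21/1024, -41/2048 }, Right { -5/256, -1/64, 0 } so simplest -81/4096
RBBBBBBRBRBBBB: Left { -1, -1/2, -1/4, -1/8, -1/16, -1/32, -3/128, -11/512, -21/1024, -41/2048, -81/4096 }, Right { -5/256, -1/64, 0 } so simplest -161/8192
RBBBBBBRBRBBBBB: Left { -1, -1/2, -1/4, -1/8, -1/16, -1/32, -3/128, -11/512, -21/1024, -41/2048, -81/4096, -161/8192 }, Right { -5/256, -1/64, 0 } so simplest -321/16384

-321/16384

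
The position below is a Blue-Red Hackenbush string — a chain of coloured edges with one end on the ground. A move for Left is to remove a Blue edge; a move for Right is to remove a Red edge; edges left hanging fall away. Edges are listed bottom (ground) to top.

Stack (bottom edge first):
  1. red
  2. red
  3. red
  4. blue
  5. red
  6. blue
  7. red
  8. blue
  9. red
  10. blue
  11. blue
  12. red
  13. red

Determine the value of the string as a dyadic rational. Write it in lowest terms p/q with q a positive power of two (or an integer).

Build v(s[:k]) for k = 1..13, string s = red red red blue red blue red blue red blue blue red red.
step 1: add red to get r; options L={ · } R={ 0 } ⇒ -1
step 2: add red to get rr; options L={ · } R={ -1 0 } ⇒ -2
step 3: add red to get rrr; options L={ · } R={ -2 -1 0 } ⇒ -3
step 4: add blue to get rrrb; options L={ -3 } R={ -2 -1 0 } ⇒ -5/2
step 5: add red to get rrrbr; options L={ -3 } R={ -5/2 -2 -1 0 } ⇒ -11/4
step 6: add blue to get rrrbrb; options L={ -3 -11/4 } R={ -5/2 -2 -1 0 } ⇒ -21/8
step 7: add red to get rrrbrbr; options L={ -3 -11/4 } R={ -21/8 -5/2 -2 -1 0 } ⇒ -43/16
step 8: add blue to get rrrbrbrb; options L={ -3 -11/4 -43/16 } R={ -21/8 -5/2 -2 -1 0 } ⇒ -85/32
step 9: add red to get rrrbrbrbr; options L={ -3 -11/4 -43/16 } R={ -85/32 -21/8 -5/2 -2 -1 0 } ⇒ -171/64
step 10: add blue to get rrrbrbrbrb; options L={ -3 -11/4 -43/16 -171/64 } R={ -85/32 -21/8 -5/2 -2 -1 0 } ⇒ -341/128
step 11: add blue to get rrrbrbrbrbb; options L={ -3 -11/4 -43/16 -171/64 -341/128 } R={ -85/32 -21/8 -5/2 -2 -1 0 } ⇒ -681/256
step 12: add red to get rrrbrbrbrbbr; options L={ -3 -11/4 -43/16 -171/64 -341/128 } R={ -681/256 -85/32 -21/8 -5/2 -2 -1 0 } ⇒ -1363/512
step 13: add red to get rrrbrbrbrbbrr; options L={ -3 -11/4 -43/16 -171/64 -341/128 } R={ -1363/512 -681/256 -85/32 -21/8 -5/2 -2 -1 0 } ⇒ -2727/1024

-2727/1024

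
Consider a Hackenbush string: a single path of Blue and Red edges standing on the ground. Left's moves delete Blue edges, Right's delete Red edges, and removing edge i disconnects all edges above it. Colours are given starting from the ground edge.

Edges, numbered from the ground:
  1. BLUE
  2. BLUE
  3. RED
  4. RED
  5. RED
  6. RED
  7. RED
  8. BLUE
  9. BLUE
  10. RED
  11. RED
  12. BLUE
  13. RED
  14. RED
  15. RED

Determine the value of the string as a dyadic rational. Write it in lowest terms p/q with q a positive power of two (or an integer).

8593/8192

step 1: add BLUE to get B; options L={ 0 } R={ none } -> 1
step 2: add BLUE to get BB; options L={ 0 1 } R={ none } -> 2
step 3: add RED to get BBR; options L={ 0 1 } R={ 2 } -> 3/2
step 4: add RED to get BBRR; options L={ 0 1 } R={ 3/2 2 } -> 5/4
step 5: add RED to get BBRRR; options L={ 0 1 } R={ 5/4 3/2 2 } -> 9/8
step 6: add RED to get BBRRRR; options L={ 0 1 } R={ 9/8 5/4 3/2 2 } -> 17/16
step 7: add RED to get BBRRRRR; options L={ 0 1 } R={ 17/16 9/8 5/4 3/2 2 } -> 33/32
step 8: add BLUE to get BBRRRRRB; options L={ 0 1 33/32 } R={ 17/16 9/8 5/4 3/2 2 } -> 67/64
step 9: add BLUE to get BBRRRRRBB; options L={ 0 1 33/32 67/64 } R={ 17/16 9/8 5/4 3/2 2 } -> 135/128
step 10: add RED to get BBRRRRRBBR; options L={ 0 1 33/32 67/64 } R={ 135/128 17/16 9/8 5/4 3/2 2 } -> 269/256
step 11: add RED to get BBRRRRRBBRR; options L={ 0 1 33/32 67/64 } R={ 269/256 135/128 17/16 9/8 5/4 3/2 2 } -> 537/512
step 12: add BLUE to get BBRRRRRBBRRB; options L={ 0 1 33/32 67/64 537/512 } R={ 269/256 135/128 17/16 9/8 5/4 3/2 2 } -> 1075/1024
step 13: add RED to get BBRRRRRBBRRBR; options L={ 0 1 33/32 67/64 537/512 } R={ 1075/1024 269/256 135/128 17/16 9/8 5/4 3/2 2 } -> 2149/2048
step 14: add RED to get BBRRRRRBBRRBRR; options L={ 0 1 33/32 67/64 537/512 } R={ 2149/2048 1075/1024 269/256 135/128 17/16 9/8 5/4 3/2 2 } -> 4297/4096
step 15: add RED to get BBRRRRRBBRRBRRR; options L={ 0 1 33/32 67/64 537/512 } R={ 4297/4096 2149/2048 1075/1024 269/256 135/128 17/16 9/8 5/4 3/2 2 } -> 8593/8192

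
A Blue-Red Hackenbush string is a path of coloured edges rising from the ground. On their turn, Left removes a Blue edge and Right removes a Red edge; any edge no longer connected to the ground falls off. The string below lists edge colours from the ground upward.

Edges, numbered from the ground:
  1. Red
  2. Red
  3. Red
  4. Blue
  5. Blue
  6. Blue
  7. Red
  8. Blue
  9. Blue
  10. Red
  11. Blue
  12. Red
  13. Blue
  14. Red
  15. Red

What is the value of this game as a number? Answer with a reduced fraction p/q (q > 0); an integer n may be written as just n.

R: Left { ∅ }, Right { 0 } gives simplest -1
RR: Left { ∅ }, Right { -1,0 } gives simplest -2
RRR: Left { ∅ }, Right { -2,-1,0 } gives simplest -3
RRRB: Left { -3 }, Right { -2,-1,0 } gives simplest -5/2
RRRBB: Left { -3,-5/2 }, Right { -2,-1,0 } gives simplest -9/4
RRRBBB: Left { -3,-5/2,-9/4 }, Right { -2,-1,0 } gives simplest -17/8
RRRBBBR: Left { -3,-5/2,-9/4 }, Right { -17/8,-2,-1,0 } gives simplest -35/16
RRRBBBRB: Left { -3,-5/2,-9/4,-35/16 }, Right { -17/8,-2,-1,0 } gives simplest -69/32
RRRBBBRBB: Left { -3,-5/2,-9/4,-35/16,-69/32 }, Right { -17/8,-2,-1,0 } gives simplest -137/64
RRRBBBRBBR: Left { -3,-5/2,-9/4,-35/16,-69/32 }, Right { -137/64,-17/8,-2,-1,0 } gives simplest -275/128
RRRBBBRBBRB: Left { -3,-5/2,-9/4,-35/16,-69/32,-275/128 }, Right { -137/64,-17/8,-2,-1,0 } gives simplest -549/256
RRRBBBRBBRBR: Left { -3,-5/2,-9/4,-35/16,-69/32,-275/128 }, Right { -549/256,-137/64,-17/8,-2,-1,0 } gives simplest -1099/512
RRRBBBRBBRBRB: Left { -3,-5/2,-9/4,-35/16,-69/32,-275/128,-1099/512 }, Right { -549/256,-137/64,-17/8,-2,-1,0 } gives simplest -2197/1024
RRRBBBRBBRBRBR: Left { -3,-5/2,-9/4,-35/16,-69/32,-275/128,-1099/512 }, Right { -2197/1024,-549/256,-137/64,-17/8,-2,-1,0 } gives simplest -4395/2048
RRRBBBRBBRBRBRR: Left { -3,-5/2,-9/4,-35/16,-69/32,-275/128,-1099/512 }, Right { -4395/2048,-2197/1024,-549/256,-137/64,-17/8,-2,-1,0 } gives simplest -8791/4096

-8791/4096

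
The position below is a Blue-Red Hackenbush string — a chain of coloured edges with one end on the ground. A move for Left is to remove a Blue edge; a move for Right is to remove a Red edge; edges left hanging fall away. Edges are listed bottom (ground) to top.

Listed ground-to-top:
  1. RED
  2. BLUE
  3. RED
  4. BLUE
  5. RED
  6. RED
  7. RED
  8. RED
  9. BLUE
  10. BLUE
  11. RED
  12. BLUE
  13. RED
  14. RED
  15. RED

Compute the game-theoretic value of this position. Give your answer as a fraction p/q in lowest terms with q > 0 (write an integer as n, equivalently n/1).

-12079/16384

Recurse on prefixes of the 15-edge string RED BLUE RED BLUE RED RED RED RED BLUE BLUE RED BLUE RED RED RED:
step 1: add RED to get R; options L={ none } R={ 0 } — -1
step 2: add BLUE to get RB; options L={ -1 } R={ 0 } — -1/2
step 3: add RED to get RBR; options L={ -1 } R={ -1/2,0 } — -3/4
step 4: add BLUE to get RBRB; options L={ -1,-3/4 } R={ -1/2,0 } — -5/8
step 5: add RED to get RBRBR; options L={ -1,-3/4 } R={ -5/8,-1/2,0 } — -11/16
step 6: add RED to get RBRBRR; options L={ -1,-3/4 } R={ -11/16,-5/8,-1/2,0 } — -23/32
step 7: add RED to get RBRBRRR; options L={ -1,-3/4 } R={ -23/32,-11/16,-5/8,-1/2,0 } — -47/64
step 8: add RED to get RBRBRRRR; options L={ -1,-3/4 } R={ -47/64,-23/32,-11/16,-5/8,-1/2,0 } — -95/128
step 9: add BLUE to get RBRBRRRRB; options L={ -1,-3/4,-95/128 } R={ -47/64,-23/32,-11/16,-5/8,-1/2,0 } — -189/256
step 10: add BLUE to get RBRBRRRRBB; options L={ -1,-3/4,-95/128,-189/256 } R={ -47/64,-23/32,-11/16,-5/8,-1/2,0 } — -377/512
step 11: add RED to get RBRBRRRRBBR; options L={ -1,-3/4,-95/128,-189/256 } R={ -377/512,-47/64,-23/32,-11/16,-5/8,-1/2,0 } — -755/1024
step 12: add BLUE to get RBRBRRRRBBRB; options L={ -1,-3/4,-95/128,-189/256,-755/1024 } R={ -377/512,-47/64,-23/32,-11/16,-5/8,-1/2,0 } — -1509/2048
step 13: add RED to get RBRBRRRRBBRBR; options L={ -1,-3/4,-95/128,-189/256,-755/1024 } R={ -1509/2048,-377/512,-47/64,-23/32,-11/16,-5/8,-1/2,0 } — -3019/4096
step 14: add RED to get RBRBRRRRBBRBRR; options L={ -1,-3/4,-95/128,-189/256,-755/1024 } R={ -3019/4096,-1509/2048,-377/512,-47/64,-23/32,-11/16,-5/8,-1/2,0 } — -6039/8192
step 15: add RED to get RBRBRRRRBBRBRRR; options L={ -1,-3/4,-95/128,-189/256,-755/1024 } R={ -6039/8192,-3019/4096,-1509/2048,-377/512,-47/64,-23/32,-11/16,-5/8,-1/2,0 } — -12079/16384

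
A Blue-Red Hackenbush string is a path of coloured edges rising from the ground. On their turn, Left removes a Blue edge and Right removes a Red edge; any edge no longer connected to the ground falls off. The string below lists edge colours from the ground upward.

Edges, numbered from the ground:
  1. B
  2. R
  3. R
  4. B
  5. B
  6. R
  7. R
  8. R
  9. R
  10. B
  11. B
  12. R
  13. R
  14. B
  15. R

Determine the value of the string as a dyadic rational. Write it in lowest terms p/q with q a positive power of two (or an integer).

6245/16384

Recurse on prefixes of the 15-edge string B R R B B R R R R B B R R B R:
step 1: add B to get B; options L={ 0 } R={ — } ⇒ 1
step 2: add R to get BR; options L={ 0 } R={ 1 } ⇒ 1/2
step 3: add R to get BRR; options L={ 0 } R={ 1/2 1 } ⇒ 1/4
step 4: add B to get BRRB; options L={ 0 1/4 } R={ 1/2 1 } ⇒ 3/8
step 5: add B to get BRRBB; options L={ 0 1/4 3/8 } R={ 1/2 1 } ⇒ 7/16
step 6: add R to get BRRBBR; options L={ 0 1/4 3/8 } R={ 7/16 1/2 1 } ⇒ 13/32
step 7: add R to get BRRBBRR; options L={ 0 1/4 3/8 } R={ 13/32 7/16 1/2 1 } ⇒ 25/64
step 8: add R to get BRRBBRRR; options L={ 0 1/4 3/8 } R={ 25/64 13/32 7/16 1/2 1 } ⇒ 49/128
step 9: add R to get BRRBBRRRR; options L={ 0 1/4 3/8 } R={ 49/128 25/64 13/32 7/16 1/2 1 } ⇒ 97/256
step 10: add B to get BRRBBRRRRB; options L={ 0 1/4 3/8 97/256 } R={ 49/128 25/64 13/32 7/16 1/2 1 } ⇒ 195/512
step 11: add B to get BRRBBRRRRBB; options L={ 0 1/4 3/8 97/256 195/512 } R={ 49/128 25/64 13/32 7/16 1/2 1 } ⇒ 391/1024
step 12: add R to get BRRBBRRRRBBR; options L={ 0 1/4 3/8 97/256 195/512 } R={ 391/1024 49/128 25/64 13/32 7/16 1/2 1 } ⇒ 781/2048
step 13: add R to get BRRBBRRRRBBRR; options L={ 0 1/4 3/8 97/256 195/512 } R={ 781/2048 391/1024 49/128 25/64 13/32 7/16 1/2 1 } ⇒ 1561/4096
step 14: add B to get BRRBBRRRRBBRRB; options L={ 0 1/4 3/8 97/256 195/512 1561/4096 } R={ 781/2048 391/1024 49/128 25/64 13/32 7/16 1/2 1 } ⇒ 3123/8192
step 15: add R to get BRRBBRRRRBBRRBR; options L={ 0 1/4 3/8 97/256 195/512 1561/4096 } R={ 3123/8192 781/2048 391/1024 49/128 25/64 13/32 7/16 1/2 1 } ⇒ 6245/16384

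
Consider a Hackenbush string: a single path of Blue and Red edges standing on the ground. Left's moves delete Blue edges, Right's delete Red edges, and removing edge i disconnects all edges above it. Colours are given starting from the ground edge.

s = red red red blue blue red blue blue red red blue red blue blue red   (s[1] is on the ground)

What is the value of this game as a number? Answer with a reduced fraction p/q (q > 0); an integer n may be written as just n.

Build value(s[:k]) for k = 1..15, string s = red red red blue blue red blue blue red red blue red blue blue red.
edge 1 of 15 (red): { · | 0 } → -1
edge 2 of 15 (red): { · | -1, 0 } → -2
edge 3 of 15 (red): { · | -2, -1, 0 } → -3
edge 4 of 15 (blue): { -3 | -2, -1, 0 } → -5/2
edge 5 of 15 (blue): { -3, -5/2 | -2, -1, 0 } → -9/4
edge 6 of 15 (red): { -3, -5/2 | -9/4, -2, -1, 0 } → -19/8
edge 7 of 15 (blue): { -3, -5/2, -19/8 | -9/4, -2, -1, 0 } → -37/16
edge 8 of 15 (blue): { -3, -5/2, -19/8, -37/16 | -9/4, -2, -1, 0 } → -73/32
edge 9 of 15 (red): { -3, -5/2, -19/8, -37/16 | -73/32, -9/4, -2, -1, 0 } → -147/64
edge 10 of 15 (red): { -3, -5/2, -19/8, -37/16 | -147/64, -73/32, -9/4, -2, -1, 0 } → -295/128
edge 11 of 15 (blue): { -3, -5/2, -19/8, -37/16, -295/128 | -147/64, -73/32, -9/4, -2, -1, 0 } → -589/256
edge 12 of 15 (red): { -3, -5/2, -19/8, -37/16, -295/128 | -589/256, -147/64, -73/32, -9/4, -2, -1, 0 } → -1179/512
edge 13 of 15 (blue): { -3, -5/2, -19/8, -37/16, -295/128, -1179/512 | -589/256, -147/64, -73/32, -9/4, -2, -1, 0 } → -2357/1024
edge 14 of 15 (blue): { -3, -5/2, -19/8, -37/16, -295/128, -1179/512, -2357/1024 | -589/256, -147/64, -73/32, -9/4, -2, -1, 0 } → -4713/2048
edge 15 of 15 (red): { -3, -5/2, -19/8, -37/16, -295/128, -1179/512, -2357/1024 | -4713/2048, -589/256, -147/64, -73/32, -9/4, -2, -1, 0 } → -9427/4096

-9427/4096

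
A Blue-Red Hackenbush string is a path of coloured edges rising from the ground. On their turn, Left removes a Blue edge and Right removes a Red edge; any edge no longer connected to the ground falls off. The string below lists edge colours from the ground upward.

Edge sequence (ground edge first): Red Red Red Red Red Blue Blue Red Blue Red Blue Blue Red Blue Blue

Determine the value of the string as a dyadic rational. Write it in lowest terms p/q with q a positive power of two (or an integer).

edge 1 of 15 (Red): { — | 0 } -> -1
edge 2 of 15 (Red): { — | -1 0 } -> -2
edge 3 of 15 (Red): { — | -2 -1 0 } -> -3
edge 4 of 15 (Red): { — | -3 -2 -1 0 } -> -4
edge 5 of 15 (Red): { — | -4 -3 -2 -1 0 } -> -5
edge 6 of 15 (Blue): { -5 | -4 -3 -2 -1 0 } -> -9/2
edge 7 of 15 (Blue): { -5 -9/2 | -4 -3 -2 -1 0 } -> -17/4
edge 8 of 15 (Red): { -5 -9/2 | -17/4 -4 -3 -2 -1 0 } -> -35/8
edge 9 of 15 (Blue): { -5 -9/2 -35/8 | -17/4 -4 -3 -2 -1 0 } -> -69/16
edge 10 of 15 (Red): { -5 -9/2 -35/8 | -69/16 -17/4 -4 -3 -2 -1 0 } -> -139/32
edge 11 of 15 (Blue): { -5 -9/2 -35/8 -139/32 | -69/16 -17/4 -4 -3 -2 -1 0 } -> -277/64
edge 12 of 15 (Blue): { -5 -9/2 -35/8 -139/32 -277/64 | -69/16 -17/4 -4 -3 -2 -1 0 } -> -553/128
edge 13 of 15 (Red): { -5 -9/2 -35/8 -139/32 -277/64 | -553/128 -69/16 -17/4 -4 -3 -2 -1 0 } -> -1107/256
edge 14 of 15 (Blue): { -5 -9/2 -35/8 -139/32 -277/64 -1107/256 | -553/128 -69/16 -17/4 -4 -3 -2 -1 0 } -> -2213/512
edge 15 of 15 (Blue): { -5 -9/2 -35/8 -139/32 -277/64 -1107/256 -2213/512 | -553/128 -69/16 -17/4 -4 -3 -2 -1 0 } -> -4425/1024

-4425/1024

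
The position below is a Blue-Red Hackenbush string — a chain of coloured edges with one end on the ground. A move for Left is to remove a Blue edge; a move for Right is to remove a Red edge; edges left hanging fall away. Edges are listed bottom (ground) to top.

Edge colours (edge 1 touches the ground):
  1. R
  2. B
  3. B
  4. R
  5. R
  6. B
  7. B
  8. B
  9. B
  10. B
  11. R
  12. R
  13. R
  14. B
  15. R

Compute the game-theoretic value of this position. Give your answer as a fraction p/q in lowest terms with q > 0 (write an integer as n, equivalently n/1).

R: Left { (no moves) }, Right { 0 } => simplest -1
RB: Left { -1 }, Right { 0 } => simplest -1/2
RBB: Left { -1; -1/2 }, Right { 0 } => simplest -1/4
RBBR: Left { -1; -1/2 }, Right { -1/4; 0 } => simplest -3/8
RBBRR: Left { -1; -1/2 }, Right { -3/8; -1/4; 0 } => simplest -7/16
RBBRRB: Left { -1; -1/2; -7/16 }, Right { -3/8; -1/4; 0 } => simplest -13/32
RBBRRBB: Left { -1; -1/2; -7/16; -13/32 }, Right { -3/8; -1/4; 0 } => simplest -25/64
RBBRRBBB: Left { -1; -1/2; -7/16; -13/32; -25/64 }, Right { -3/8; -1/4; 0 } => simplest -49/128
RBBRRBBBB: Left { -1; -1/2; -7/16; -13/32; -25/64; -49/128 }, Right { -3/8; -1/4; 0 } => simplest -97/256
RBBRRBBBBB: Left { -1; -1/2; -7/16; -13/32; -25/64; -49/128; -97/256 }, Right { -3/8; -1/4; 0 } => simplest -193/512
RBBRRBBBBBR: Left { -1; -1/2; -7/16; -13/32; -25/64; -49/128; -97/256 }, Right { -193/512; -3/8; -1/4; 0 } => simplest -387/1024
RBBRRBBBBBRR: Left { -1; -1/2; -7/16; -13/32; -25/64; -49/128; -97/256 }, Right { -387/1024; -193/512; -3/8; -1/4; 0 } => simplest -775/2048
RBBRRBBBBBRRR: Left { -1; -1/2; -7/16; -13/32; -25/64; -49/128; -97/256 }, Right { -775/2048; -387/1024; -193/512; -3/8; -1/4; 0 } => simplest -1551/4096
RBBRRBBBBBRRRB: Left { -1; -1/2; -7/16; -13/32; -25/64; -49/128; -97/256; -1551/4096 }, Right { -775/2048; -387/1024; -193/512; -3/8; -1/4; 0 } => simplest -3101/8192
RBBRRBBBBBRRRBR: Left { -1; -1/2; -7/16; -13/32; -25/64; -49/128; -97/256; -1551/4096 }, Right { -3101/8192; -775/2048; -387/1024; -193/512; -3/8; -1/4; 0 } => simplest -6203/16384

-6203/16384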